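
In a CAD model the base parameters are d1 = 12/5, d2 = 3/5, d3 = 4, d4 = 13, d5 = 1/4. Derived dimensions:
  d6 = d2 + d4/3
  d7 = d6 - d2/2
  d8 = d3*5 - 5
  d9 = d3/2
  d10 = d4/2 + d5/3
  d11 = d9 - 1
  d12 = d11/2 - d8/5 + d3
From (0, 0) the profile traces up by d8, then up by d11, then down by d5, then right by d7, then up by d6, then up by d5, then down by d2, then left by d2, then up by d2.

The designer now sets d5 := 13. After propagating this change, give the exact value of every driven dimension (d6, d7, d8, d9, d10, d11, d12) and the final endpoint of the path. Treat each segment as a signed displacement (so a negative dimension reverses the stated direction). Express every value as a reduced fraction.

d6 = 74/15
d7 = 139/30
d8 = 15
d9 = 2
d10 = 65/6
d11 = 1
d12 = 3/2
endpoint = (121/30, 314/15)

Apply edit: d5 := 13
  d6 = d2 + d4/3 = 74/15
  d7 = d6 - d2/2 = 139/30
  d8 = d3*5 - 5 = 15
  d9 = d3/2 = 2
  d10 = d4/2 + d5/3 = 65/6
  d11 = d9 - 1 = 1
  d12 = d11/2 - d8/5 + d3 = 3/2
Walk from origin (0, 0):
  seg 1: up by d8 = 15 → (0, 15)
  seg 2: up by d11 = 1 → (0, 16)
  seg 3: down by d5 = 13 → (0, 3)
  seg 4: right by d7 = 139/30 → (139/30, 3)
  seg 5: up by d6 = 74/15 → (139/30, 119/15)
  seg 6: up by d5 = 13 → (139/30, 314/15)
  seg 7: down by d2 = 3/5 → (139/30, 61/3)
  seg 8: left by d2 = 3/5 → (121/30, 61/3)
  seg 9: up by d2 = 3/5 → (121/30, 314/15)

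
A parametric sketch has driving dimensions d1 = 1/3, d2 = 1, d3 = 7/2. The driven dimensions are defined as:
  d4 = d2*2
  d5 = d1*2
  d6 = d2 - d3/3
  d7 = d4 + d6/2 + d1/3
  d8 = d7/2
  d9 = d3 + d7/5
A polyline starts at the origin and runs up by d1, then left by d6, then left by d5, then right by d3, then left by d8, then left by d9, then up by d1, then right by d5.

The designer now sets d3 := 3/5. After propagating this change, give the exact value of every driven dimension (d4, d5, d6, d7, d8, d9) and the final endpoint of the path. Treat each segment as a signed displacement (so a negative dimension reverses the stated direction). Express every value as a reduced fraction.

d4 = 2
d5 = 2/3
d6 = 4/5
d7 = 113/45
d8 = 113/90
d9 = 248/225
endpoint = (-1151/450, 2/3)

Apply edit: d3 := 3/5
  d4 = d2*2 = 2
  d5 = d1*2 = 2/3
  d6 = d2 - d3/3 = 4/5
  d7 = d4 + d6/2 + d1/3 = 113/45
  d8 = d7/2 = 113/90
  d9 = d3 + d7/5 = 248/225
Walk from origin (0, 0):
  seg 1: up by d1 = 1/3 → (0, 1/3)
  seg 2: left by d6 = 4/5 → (-4/5, 1/3)
  seg 3: left by d5 = 2/3 → (-22/15, 1/3)
  seg 4: right by d3 = 3/5 → (-13/15, 1/3)
  seg 5: left by d8 = 113/90 → (-191/90, 1/3)
  seg 6: left by d9 = 248/225 → (-1451/450, 1/3)
  seg 7: up by d1 = 1/3 → (-1451/450, 2/3)
  seg 8: right by d5 = 2/3 → (-1151/450, 2/3)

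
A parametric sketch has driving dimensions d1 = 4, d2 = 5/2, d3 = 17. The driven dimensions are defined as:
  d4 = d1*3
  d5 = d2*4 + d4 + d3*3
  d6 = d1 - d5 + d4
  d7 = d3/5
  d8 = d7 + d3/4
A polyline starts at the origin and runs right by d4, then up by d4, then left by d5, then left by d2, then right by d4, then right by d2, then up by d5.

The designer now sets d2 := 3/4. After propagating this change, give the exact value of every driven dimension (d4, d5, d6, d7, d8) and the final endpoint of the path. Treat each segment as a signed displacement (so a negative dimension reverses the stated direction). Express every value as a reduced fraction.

Apply edit: d2 := 3/4
  d4 = d1*3 = 12
  d5 = d2*4 + d4 + d3*3 = 66
  d6 = d1 - d5 + d4 = -50
  d7 = d3/5 = 17/5
  d8 = d7 + d3/4 = 153/20
Walk from origin (0, 0):
  seg 1: right by d4 = 12 → (12, 0)
  seg 2: up by d4 = 12 → (12, 12)
  seg 3: left by d5 = 66 → (-54, 12)
  seg 4: left by d2 = 3/4 → (-219/4, 12)
  seg 5: right by d4 = 12 → (-171/4, 12)
  seg 6: right by d2 = 3/4 → (-42, 12)
  seg 7: up by d5 = 66 → (-42, 78)

d4 = 12
d5 = 66
d6 = -50
d7 = 17/5
d8 = 153/20
endpoint = (-42, 78)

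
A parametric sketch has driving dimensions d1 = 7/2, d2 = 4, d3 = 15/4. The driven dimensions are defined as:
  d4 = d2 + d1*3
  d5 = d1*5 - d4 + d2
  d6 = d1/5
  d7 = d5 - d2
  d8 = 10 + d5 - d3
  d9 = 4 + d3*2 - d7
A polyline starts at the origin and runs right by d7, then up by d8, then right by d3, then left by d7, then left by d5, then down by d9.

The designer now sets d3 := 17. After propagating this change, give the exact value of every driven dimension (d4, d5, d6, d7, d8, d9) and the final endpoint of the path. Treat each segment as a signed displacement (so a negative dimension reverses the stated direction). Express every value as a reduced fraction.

d4 = 29/2
d5 = 7
d6 = 7/10
d7 = 3
d8 = 0
d9 = 35
endpoint = (10, -35)

Apply edit: d3 := 17
  d4 = d2 + d1*3 = 29/2
  d5 = d1*5 - d4 + d2 = 7
  d6 = d1/5 = 7/10
  d7 = d5 - d2 = 3
  d8 = 10 + d5 - d3 = 0
  d9 = 4 + d3*2 - d7 = 35
Walk from origin (0, 0):
  seg 1: right by d7 = 3 → (3, 0)
  seg 2: up by d8 = 0 → (3, 0)
  seg 3: right by d3 = 17 → (20, 0)
  seg 4: left by d7 = 3 → (17, 0)
  seg 5: left by d5 = 7 → (10, 0)
  seg 6: down by d9 = 35 → (10, -35)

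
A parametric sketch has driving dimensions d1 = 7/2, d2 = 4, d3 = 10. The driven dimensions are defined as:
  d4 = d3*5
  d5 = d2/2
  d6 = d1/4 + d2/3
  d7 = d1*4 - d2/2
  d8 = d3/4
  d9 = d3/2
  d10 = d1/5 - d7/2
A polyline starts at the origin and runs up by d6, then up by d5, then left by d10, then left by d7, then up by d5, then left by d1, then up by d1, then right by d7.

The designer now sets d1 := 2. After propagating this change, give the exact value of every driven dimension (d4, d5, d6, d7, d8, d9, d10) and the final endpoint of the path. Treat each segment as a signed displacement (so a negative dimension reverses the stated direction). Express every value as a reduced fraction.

Apply edit: d1 := 2
  d4 = d3*5 = 50
  d5 = d2/2 = 2
  d6 = d1/4 + d2/3 = 11/6
  d7 = d1*4 - d2/2 = 6
  d8 = d3/4 = 5/2
  d9 = d3/2 = 5
  d10 = d1/5 - d7/2 = -13/5
Walk from origin (0, 0):
  seg 1: up by d6 = 11/6 → (0, 11/6)
  seg 2: up by d5 = 2 → (0, 23/6)
  seg 3: left by d10 = -13/5 → (13/5, 23/6)
  seg 4: left by d7 = 6 → (-17/5, 23/6)
  seg 5: up by d5 = 2 → (-17/5, 35/6)
  seg 6: left by d1 = 2 → (-27/5, 35/6)
  seg 7: up by d1 = 2 → (-27/5, 47/6)
  seg 8: right by d7 = 6 → (3/5, 47/6)

d4 = 50
d5 = 2
d6 = 11/6
d7 = 6
d8 = 5/2
d9 = 5
d10 = -13/5
endpoint = (3/5, 47/6)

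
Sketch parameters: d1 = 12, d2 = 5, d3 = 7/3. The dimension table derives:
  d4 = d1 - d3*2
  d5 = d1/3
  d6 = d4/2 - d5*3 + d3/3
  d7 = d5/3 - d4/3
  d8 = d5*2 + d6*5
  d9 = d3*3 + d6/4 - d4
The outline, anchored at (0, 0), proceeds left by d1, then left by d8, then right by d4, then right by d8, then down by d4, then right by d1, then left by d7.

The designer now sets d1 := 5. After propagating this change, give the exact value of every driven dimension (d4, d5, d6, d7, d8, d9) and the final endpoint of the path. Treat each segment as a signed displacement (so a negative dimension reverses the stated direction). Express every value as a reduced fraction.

Apply edit: d1 := 5
  d4 = d1 - d3*2 = 1/3
  d5 = d1/3 = 5/3
  d6 = d4/2 - d5*3 + d3/3 = -73/18
  d7 = d5/3 - d4/3 = 4/9
  d8 = d5*2 + d6*5 = -305/18
  d9 = d3*3 + d6/4 - d4 = 407/72
Walk from origin (0, 0):
  seg 1: left by d1 = 5 → (-5, 0)
  seg 2: left by d8 = -305/18 → (215/18, 0)
  seg 3: right by d4 = 1/3 → (221/18, 0)
  seg 4: right by d8 = -305/18 → (-14/3, 0)
  seg 5: down by d4 = 1/3 → (-14/3, -1/3)
  seg 6: right by d1 = 5 → (1/3, -1/3)
  seg 7: left by d7 = 4/9 → (-1/9, -1/3)

d4 = 1/3
d5 = 5/3
d6 = -73/18
d7 = 4/9
d8 = -305/18
d9 = 407/72
endpoint = (-1/9, -1/3)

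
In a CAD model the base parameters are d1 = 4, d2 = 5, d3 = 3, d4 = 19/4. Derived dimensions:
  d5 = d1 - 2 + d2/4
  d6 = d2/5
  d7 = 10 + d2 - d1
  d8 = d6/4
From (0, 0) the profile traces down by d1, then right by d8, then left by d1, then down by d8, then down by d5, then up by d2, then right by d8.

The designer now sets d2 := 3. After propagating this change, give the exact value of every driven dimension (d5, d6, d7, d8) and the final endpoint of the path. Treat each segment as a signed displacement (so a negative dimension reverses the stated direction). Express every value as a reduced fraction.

Apply edit: d2 := 3
  d5 = d1 - 2 + d2/4 = 11/4
  d6 = d2/5 = 3/5
  d7 = 10 + d2 - d1 = 9
  d8 = d6/4 = 3/20
Walk from origin (0, 0):
  seg 1: down by d1 = 4 → (0, -4)
  seg 2: right by d8 = 3/20 → (3/20, -4)
  seg 3: left by d1 = 4 → (-77/20, -4)
  seg 4: down by d8 = 3/20 → (-77/20, -83/20)
  seg 5: down by d5 = 11/4 → (-77/20, -69/10)
  seg 6: up by d2 = 3 → (-77/20, -39/10)
  seg 7: right by d8 = 3/20 → (-37/10, -39/10)

d5 = 11/4
d6 = 3/5
d7 = 9
d8 = 3/20
endpoint = (-37/10, -39/10)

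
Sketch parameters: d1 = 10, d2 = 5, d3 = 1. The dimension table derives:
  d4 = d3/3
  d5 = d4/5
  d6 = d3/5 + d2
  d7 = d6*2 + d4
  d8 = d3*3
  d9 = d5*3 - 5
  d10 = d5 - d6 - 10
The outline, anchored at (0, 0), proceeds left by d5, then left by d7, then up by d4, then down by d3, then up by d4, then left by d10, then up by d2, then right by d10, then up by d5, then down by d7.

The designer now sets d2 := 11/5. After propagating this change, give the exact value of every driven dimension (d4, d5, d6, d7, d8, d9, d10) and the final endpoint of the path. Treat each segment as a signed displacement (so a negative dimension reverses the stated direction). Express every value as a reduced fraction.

Apply edit: d2 := 11/5
  d4 = d3/3 = 1/3
  d5 = d4/5 = 1/15
  d6 = d3/5 + d2 = 12/5
  d7 = d6*2 + d4 = 77/15
  d8 = d3*3 = 3
  d9 = d5*3 - 5 = -24/5
  d10 = d5 - d6 - 10 = -37/3
Walk from origin (0, 0):
  seg 1: left by d5 = 1/15 → (-1/15, 0)
  seg 2: left by d7 = 77/15 → (-26/5, 0)
  seg 3: up by d4 = 1/3 → (-26/5, 1/3)
  seg 4: down by d3 = 1 → (-26/5, -2/3)
  seg 5: up by d4 = 1/3 → (-26/5, -1/3)
  seg 6: left by d10 = -37/3 → (107/15, -1/3)
  seg 7: up by d2 = 11/5 → (107/15, 28/15)
  seg 8: right by d10 = -37/3 → (-26/5, 28/15)
  seg 9: up by d5 = 1/15 → (-26/5, 29/15)
  seg 10: down by d7 = 77/15 → (-26/5, -16/5)

d4 = 1/3
d5 = 1/15
d6 = 12/5
d7 = 77/15
d8 = 3
d9 = -24/5
d10 = -37/3
endpoint = (-26/5, -16/5)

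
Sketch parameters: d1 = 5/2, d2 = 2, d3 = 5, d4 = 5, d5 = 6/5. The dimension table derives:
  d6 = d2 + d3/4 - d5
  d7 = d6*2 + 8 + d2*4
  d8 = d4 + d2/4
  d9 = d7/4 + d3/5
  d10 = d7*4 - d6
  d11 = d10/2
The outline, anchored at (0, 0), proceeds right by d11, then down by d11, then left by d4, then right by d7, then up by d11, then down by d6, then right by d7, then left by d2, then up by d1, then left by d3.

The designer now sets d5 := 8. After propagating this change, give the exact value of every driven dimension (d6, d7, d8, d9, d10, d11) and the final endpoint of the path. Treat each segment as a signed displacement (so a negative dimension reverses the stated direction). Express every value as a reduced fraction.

d6 = -19/4
d7 = 13/2
d8 = 11/2
d9 = 21/8
d10 = 123/4
d11 = 123/8
endpoint = (131/8, 29/4)

Apply edit: d5 := 8
  d6 = d2 + d3/4 - d5 = -19/4
  d7 = d6*2 + 8 + d2*4 = 13/2
  d8 = d4 + d2/4 = 11/2
  d9 = d7/4 + d3/5 = 21/8
  d10 = d7*4 - d6 = 123/4
  d11 = d10/2 = 123/8
Walk from origin (0, 0):
  seg 1: right by d11 = 123/8 → (123/8, 0)
  seg 2: down by d11 = 123/8 → (123/8, -123/8)
  seg 3: left by d4 = 5 → (83/8, -123/8)
  seg 4: right by d7 = 13/2 → (135/8, -123/8)
  seg 5: up by d11 = 123/8 → (135/8, 0)
  seg 6: down by d6 = -19/4 → (135/8, 19/4)
  seg 7: right by d7 = 13/2 → (187/8, 19/4)
  seg 8: left by d2 = 2 → (171/8, 19/4)
  seg 9: up by d1 = 5/2 → (171/8, 29/4)
  seg 10: left by d3 = 5 → (131/8, 29/4)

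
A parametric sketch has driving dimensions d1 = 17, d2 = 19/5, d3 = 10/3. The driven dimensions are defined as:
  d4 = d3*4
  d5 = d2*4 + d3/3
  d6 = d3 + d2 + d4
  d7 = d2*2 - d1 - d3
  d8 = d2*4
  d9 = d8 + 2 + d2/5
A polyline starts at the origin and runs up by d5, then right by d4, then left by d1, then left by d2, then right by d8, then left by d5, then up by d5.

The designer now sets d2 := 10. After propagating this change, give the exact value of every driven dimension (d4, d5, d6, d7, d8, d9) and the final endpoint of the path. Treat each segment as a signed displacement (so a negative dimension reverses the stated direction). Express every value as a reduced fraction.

Apply edit: d2 := 10
  d4 = d3*4 = 40/3
  d5 = d2*4 + d3/3 = 370/9
  d6 = d3 + d2 + d4 = 80/3
  d7 = d2*2 - d1 - d3 = -1/3
  d8 = d2*4 = 40
  d9 = d8 + 2 + d2/5 = 44
Walk from origin (0, 0):
  seg 1: up by d5 = 370/9 → (0, 370/9)
  seg 2: right by d4 = 40/3 → (40/3, 370/9)
  seg 3: left by d1 = 17 → (-11/3, 370/9)
  seg 4: left by d2 = 10 → (-41/3, 370/9)
  seg 5: right by d8 = 40 → (79/3, 370/9)
  seg 6: left by d5 = 370/9 → (-133/9, 370/9)
  seg 7: up by d5 = 370/9 → (-133/9, 740/9)

d4 = 40/3
d5 = 370/9
d6 = 80/3
d7 = -1/3
d8 = 40
d9 = 44
endpoint = (-133/9, 740/9)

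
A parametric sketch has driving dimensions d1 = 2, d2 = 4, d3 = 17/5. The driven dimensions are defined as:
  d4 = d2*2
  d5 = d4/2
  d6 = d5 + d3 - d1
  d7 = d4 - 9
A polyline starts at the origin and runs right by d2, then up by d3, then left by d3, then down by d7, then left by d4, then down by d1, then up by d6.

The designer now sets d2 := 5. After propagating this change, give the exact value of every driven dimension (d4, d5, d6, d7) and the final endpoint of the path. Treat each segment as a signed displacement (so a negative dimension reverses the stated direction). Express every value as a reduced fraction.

d4 = 10
d5 = 5
d6 = 32/5
d7 = 1
endpoint = (-42/5, 34/5)

Apply edit: d2 := 5
  d4 = d2*2 = 10
  d5 = d4/2 = 5
  d6 = d5 + d3 - d1 = 32/5
  d7 = d4 - 9 = 1
Walk from origin (0, 0):
  seg 1: right by d2 = 5 → (5, 0)
  seg 2: up by d3 = 17/5 → (5, 17/5)
  seg 3: left by d3 = 17/5 → (8/5, 17/5)
  seg 4: down by d7 = 1 → (8/5, 12/5)
  seg 5: left by d4 = 10 → (-42/5, 12/5)
  seg 6: down by d1 = 2 → (-42/5, 2/5)
  seg 7: up by d6 = 32/5 → (-42/5, 34/5)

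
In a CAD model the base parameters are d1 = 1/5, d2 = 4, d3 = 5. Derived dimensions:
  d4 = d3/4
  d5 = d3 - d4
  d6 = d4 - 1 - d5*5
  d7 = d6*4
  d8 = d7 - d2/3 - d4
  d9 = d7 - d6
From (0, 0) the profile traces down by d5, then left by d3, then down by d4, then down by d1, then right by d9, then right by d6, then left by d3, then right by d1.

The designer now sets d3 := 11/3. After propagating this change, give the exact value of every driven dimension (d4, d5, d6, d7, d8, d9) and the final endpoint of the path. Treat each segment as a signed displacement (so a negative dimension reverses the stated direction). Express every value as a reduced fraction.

d4 = 11/12
d5 = 11/4
d6 = -83/6
d7 = -166/3
d8 = -691/12
d9 = -83/2
endpoint = (-937/15, -58/15)

Apply edit: d3 := 11/3
  d4 = d3/4 = 11/12
  d5 = d3 - d4 = 11/4
  d6 = d4 - 1 - d5*5 = -83/6
  d7 = d6*4 = -166/3
  d8 = d7 - d2/3 - d4 = -691/12
  d9 = d7 - d6 = -83/2
Walk from origin (0, 0):
  seg 1: down by d5 = 11/4 → (0, -11/4)
  seg 2: left by d3 = 11/3 → (-11/3, -11/4)
  seg 3: down by d4 = 11/12 → (-11/3, -11/3)
  seg 4: down by d1 = 1/5 → (-11/3, -58/15)
  seg 5: right by d9 = -83/2 → (-271/6, -58/15)
  seg 6: right by d6 = -83/6 → (-59, -58/15)
  seg 7: left by d3 = 11/3 → (-188/3, -58/15)
  seg 8: right by d1 = 1/5 → (-937/15, -58/15)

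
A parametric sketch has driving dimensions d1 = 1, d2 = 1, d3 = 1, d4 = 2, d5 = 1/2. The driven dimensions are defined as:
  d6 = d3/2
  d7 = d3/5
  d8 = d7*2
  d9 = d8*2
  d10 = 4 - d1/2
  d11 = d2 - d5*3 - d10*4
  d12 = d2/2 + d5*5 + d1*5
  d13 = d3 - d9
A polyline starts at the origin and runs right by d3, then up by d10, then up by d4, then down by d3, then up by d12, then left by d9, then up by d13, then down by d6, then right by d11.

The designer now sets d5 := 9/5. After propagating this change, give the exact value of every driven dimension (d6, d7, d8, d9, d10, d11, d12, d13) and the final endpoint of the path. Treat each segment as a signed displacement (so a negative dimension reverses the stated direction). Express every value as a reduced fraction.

d6 = 1/2
d7 = 1/5
d8 = 2/5
d9 = 4/5
d10 = 7/2
d11 = -92/5
d12 = 29/2
d13 = 1/5
endpoint = (-91/5, 187/10)

Apply edit: d5 := 9/5
  d6 = d3/2 = 1/2
  d7 = d3/5 = 1/5
  d8 = d7*2 = 2/5
  d9 = d8*2 = 4/5
  d10 = 4 - d1/2 = 7/2
  d11 = d2 - d5*3 - d10*4 = -92/5
  d12 = d2/2 + d5*5 + d1*5 = 29/2
  d13 = d3 - d9 = 1/5
Walk from origin (0, 0):
  seg 1: right by d3 = 1 → (1, 0)
  seg 2: up by d10 = 7/2 → (1, 7/2)
  seg 3: up by d4 = 2 → (1, 11/2)
  seg 4: down by d3 = 1 → (1, 9/2)
  seg 5: up by d12 = 29/2 → (1, 19)
  seg 6: left by d9 = 4/5 → (1/5, 19)
  seg 7: up by d13 = 1/5 → (1/5, 96/5)
  seg 8: down by d6 = 1/2 → (1/5, 187/10)
  seg 9: right by d11 = -92/5 → (-91/5, 187/10)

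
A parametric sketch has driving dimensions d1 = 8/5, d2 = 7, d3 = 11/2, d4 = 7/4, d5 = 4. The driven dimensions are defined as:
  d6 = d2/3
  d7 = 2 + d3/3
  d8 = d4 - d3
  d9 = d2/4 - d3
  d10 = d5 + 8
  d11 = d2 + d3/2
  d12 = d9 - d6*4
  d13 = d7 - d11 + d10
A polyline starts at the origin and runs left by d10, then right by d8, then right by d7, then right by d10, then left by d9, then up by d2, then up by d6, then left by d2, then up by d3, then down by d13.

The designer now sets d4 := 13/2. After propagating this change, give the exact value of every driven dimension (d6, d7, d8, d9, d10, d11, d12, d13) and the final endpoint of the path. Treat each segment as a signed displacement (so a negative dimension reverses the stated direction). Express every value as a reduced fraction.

Apply edit: d4 := 13/2
  d6 = d2/3 = 7/3
  d7 = 2 + d3/3 = 23/6
  d8 = d4 - d3 = 1
  d9 = d2/4 - d3 = -15/4
  d10 = d5 + 8 = 12
  d11 = d2 + d3/2 = 39/4
  d12 = d9 - d6*4 = -157/12
  d13 = d7 - d11 + d10 = 73/12
Walk from origin (0, 0):
  seg 1: left by d10 = 12 → (-12, 0)
  seg 2: right by d8 = 1 → (-11, 0)
  seg 3: right by d7 = 23/6 → (-43/6, 0)
  seg 4: right by d10 = 12 → (29/6, 0)
  seg 5: left by d9 = -15/4 → (103/12, 0)
  seg 6: up by d2 = 7 → (103/12, 7)
  seg 7: up by d6 = 7/3 → (103/12, 28/3)
  seg 8: left by d2 = 7 → (19/12, 28/3)
  seg 9: up by d3 = 11/2 → (19/12, 89/6)
  seg 10: down by d13 = 73/12 → (19/12, 35/4)

d6 = 7/3
d7 = 23/6
d8 = 1
d9 = -15/4
d10 = 12
d11 = 39/4
d12 = -157/12
d13 = 73/12
endpoint = (19/12, 35/4)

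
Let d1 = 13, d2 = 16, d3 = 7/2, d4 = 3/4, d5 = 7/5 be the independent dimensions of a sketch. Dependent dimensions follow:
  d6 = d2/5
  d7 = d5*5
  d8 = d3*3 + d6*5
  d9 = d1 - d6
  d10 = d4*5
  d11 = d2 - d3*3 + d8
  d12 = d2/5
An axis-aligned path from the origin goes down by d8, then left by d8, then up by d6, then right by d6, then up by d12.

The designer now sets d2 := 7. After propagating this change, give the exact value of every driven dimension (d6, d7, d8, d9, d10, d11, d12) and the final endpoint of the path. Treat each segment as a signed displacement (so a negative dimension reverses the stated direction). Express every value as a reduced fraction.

d6 = 7/5
d7 = 7
d8 = 35/2
d9 = 58/5
d10 = 15/4
d11 = 14
d12 = 7/5
endpoint = (-161/10, -147/10)

Apply edit: d2 := 7
  d6 = d2/5 = 7/5
  d7 = d5*5 = 7
  d8 = d3*3 + d6*5 = 35/2
  d9 = d1 - d6 = 58/5
  d10 = d4*5 = 15/4
  d11 = d2 - d3*3 + d8 = 14
  d12 = d2/5 = 7/5
Walk from origin (0, 0):
  seg 1: down by d8 = 35/2 → (0, -35/2)
  seg 2: left by d8 = 35/2 → (-35/2, -35/2)
  seg 3: up by d6 = 7/5 → (-35/2, -161/10)
  seg 4: right by d6 = 7/5 → (-161/10, -161/10)
  seg 5: up by d12 = 7/5 → (-161/10, -147/10)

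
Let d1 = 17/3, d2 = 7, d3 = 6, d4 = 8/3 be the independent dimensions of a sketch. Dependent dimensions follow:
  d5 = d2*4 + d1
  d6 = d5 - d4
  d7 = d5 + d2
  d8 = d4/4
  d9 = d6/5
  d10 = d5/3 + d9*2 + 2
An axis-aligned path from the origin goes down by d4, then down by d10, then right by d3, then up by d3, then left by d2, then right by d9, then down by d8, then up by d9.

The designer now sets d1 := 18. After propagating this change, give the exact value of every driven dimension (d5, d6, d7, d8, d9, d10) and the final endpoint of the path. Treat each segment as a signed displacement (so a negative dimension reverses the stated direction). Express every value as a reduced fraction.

d5 = 46
d6 = 130/3
d7 = 53
d8 = 2/3
d9 = 26/3
d10 = 104/3
endpoint = (23/3, -70/3)

Apply edit: d1 := 18
  d5 = d2*4 + d1 = 46
  d6 = d5 - d4 = 130/3
  d7 = d5 + d2 = 53
  d8 = d4/4 = 2/3
  d9 = d6/5 = 26/3
  d10 = d5/3 + d9*2 + 2 = 104/3
Walk from origin (0, 0):
  seg 1: down by d4 = 8/3 → (0, -8/3)
  seg 2: down by d10 = 104/3 → (0, -112/3)
  seg 3: right by d3 = 6 → (6, -112/3)
  seg 4: up by d3 = 6 → (6, -94/3)
  seg 5: left by d2 = 7 → (-1, -94/3)
  seg 6: right by d9 = 26/3 → (23/3, -94/3)
  seg 7: down by d8 = 2/3 → (23/3, -32)
  seg 8: up by d9 = 26/3 → (23/3, -70/3)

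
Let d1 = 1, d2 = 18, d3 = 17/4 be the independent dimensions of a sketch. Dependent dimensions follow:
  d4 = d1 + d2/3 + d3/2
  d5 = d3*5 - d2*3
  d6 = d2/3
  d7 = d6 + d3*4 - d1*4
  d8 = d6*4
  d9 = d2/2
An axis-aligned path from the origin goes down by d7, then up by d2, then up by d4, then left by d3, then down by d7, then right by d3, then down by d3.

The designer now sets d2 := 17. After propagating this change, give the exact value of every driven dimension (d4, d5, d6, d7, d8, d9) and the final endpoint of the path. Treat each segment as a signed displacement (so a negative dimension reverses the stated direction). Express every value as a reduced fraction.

Apply edit: d2 := 17
  d4 = d1 + d2/3 + d3/2 = 211/24
  d5 = d3*5 - d2*3 = -119/4
  d6 = d2/3 = 17/3
  d7 = d6 + d3*4 - d1*4 = 56/3
  d8 = d6*4 = 68/3
  d9 = d2/2 = 17/2
Walk from origin (0, 0):
  seg 1: down by d7 = 56/3 → (0, -56/3)
  seg 2: up by d2 = 17 → (0, -5/3)
  seg 3: up by d4 = 211/24 → (0, 57/8)
  seg 4: left by d3 = 17/4 → (-17/4, 57/8)
  seg 5: down by d7 = 56/3 → (-17/4, -277/24)
  seg 6: right by d3 = 17/4 → (0, -277/24)
  seg 7: down by d3 = 17/4 → (0, -379/24)

d4 = 211/24
d5 = -119/4
d6 = 17/3
d7 = 56/3
d8 = 68/3
d9 = 17/2
endpoint = (0, -379/24)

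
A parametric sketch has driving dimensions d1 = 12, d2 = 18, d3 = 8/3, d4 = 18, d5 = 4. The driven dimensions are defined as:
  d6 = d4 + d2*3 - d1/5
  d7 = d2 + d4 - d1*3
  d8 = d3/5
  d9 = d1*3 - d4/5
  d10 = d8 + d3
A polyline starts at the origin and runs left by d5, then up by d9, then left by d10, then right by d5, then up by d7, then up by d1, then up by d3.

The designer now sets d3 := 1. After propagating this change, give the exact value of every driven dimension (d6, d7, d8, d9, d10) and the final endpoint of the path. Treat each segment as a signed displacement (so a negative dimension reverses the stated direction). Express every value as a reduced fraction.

Apply edit: d3 := 1
  d6 = d4 + d2*3 - d1/5 = 348/5
  d7 = d2 + d4 - d1*3 = 0
  d8 = d3/5 = 1/5
  d9 = d1*3 - d4/5 = 162/5
  d10 = d8 + d3 = 6/5
Walk from origin (0, 0):
  seg 1: left by d5 = 4 → (-4, 0)
  seg 2: up by d9 = 162/5 → (-4, 162/5)
  seg 3: left by d10 = 6/5 → (-26/5, 162/5)
  seg 4: right by d5 = 4 → (-6/5, 162/5)
  seg 5: up by d7 = 0 → (-6/5, 162/5)
  seg 6: up by d1 = 12 → (-6/5, 222/5)
  seg 7: up by d3 = 1 → (-6/5, 227/5)

d6 = 348/5
d7 = 0
d8 = 1/5
d9 = 162/5
d10 = 6/5
endpoint = (-6/5, 227/5)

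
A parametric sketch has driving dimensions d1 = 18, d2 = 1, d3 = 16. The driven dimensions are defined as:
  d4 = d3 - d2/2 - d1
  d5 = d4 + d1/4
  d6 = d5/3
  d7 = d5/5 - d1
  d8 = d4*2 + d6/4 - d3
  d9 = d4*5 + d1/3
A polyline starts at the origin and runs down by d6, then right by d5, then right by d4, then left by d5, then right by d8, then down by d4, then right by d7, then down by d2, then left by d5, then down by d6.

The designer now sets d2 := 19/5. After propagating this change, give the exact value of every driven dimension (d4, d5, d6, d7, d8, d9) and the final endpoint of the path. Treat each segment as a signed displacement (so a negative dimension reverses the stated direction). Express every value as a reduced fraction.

Apply edit: d2 := 19/5
  d4 = d3 - d2/2 - d1 = -39/10
  d5 = d4 + d1/4 = 3/5
  d6 = d5/3 = 1/5
  d7 = d5/5 - d1 = -447/25
  d8 = d4*2 + d6/4 - d3 = -95/4
  d9 = d4*5 + d1/3 = -27/2
Walk from origin (0, 0):
  seg 1: down by d6 = 1/5 → (0, -1/5)
  seg 2: right by d5 = 3/5 → (3/5, -1/5)
  seg 3: right by d4 = -39/10 → (-33/10, -1/5)
  seg 4: left by d5 = 3/5 → (-39/10, -1/5)
  seg 5: right by d8 = -95/4 → (-553/20, -1/5)
  seg 6: down by d4 = -39/10 → (-553/20, 37/10)
  seg 7: right by d7 = -447/25 → (-4553/100, 37/10)
  seg 8: down by d2 = 19/5 → (-4553/100, -1/10)
  seg 9: left by d5 = 3/5 → (-4613/100, -1/10)
  seg 10: down by d6 = 1/5 → (-4613/100, -3/10)

d4 = -39/10
d5 = 3/5
d6 = 1/5
d7 = -447/25
d8 = -95/4
d9 = -27/2
endpoint = (-4613/100, -3/10)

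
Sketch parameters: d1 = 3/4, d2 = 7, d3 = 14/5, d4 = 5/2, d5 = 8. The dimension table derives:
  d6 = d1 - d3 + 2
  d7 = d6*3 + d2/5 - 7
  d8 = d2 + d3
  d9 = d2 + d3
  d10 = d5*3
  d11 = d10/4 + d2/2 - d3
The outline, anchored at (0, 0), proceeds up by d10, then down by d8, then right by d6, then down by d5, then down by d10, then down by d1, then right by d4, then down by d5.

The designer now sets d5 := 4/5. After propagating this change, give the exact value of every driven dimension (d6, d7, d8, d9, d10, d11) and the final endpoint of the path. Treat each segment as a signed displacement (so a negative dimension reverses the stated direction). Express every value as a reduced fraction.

d6 = -1/20
d7 = -23/4
d8 = 49/5
d9 = 49/5
d10 = 12/5
d11 = 13/10
endpoint = (49/20, -243/20)

Apply edit: d5 := 4/5
  d6 = d1 - d3 + 2 = -1/20
  d7 = d6*3 + d2/5 - 7 = -23/4
  d8 = d2 + d3 = 49/5
  d9 = d2 + d3 = 49/5
  d10 = d5*3 = 12/5
  d11 = d10/4 + d2/2 - d3 = 13/10
Walk from origin (0, 0):
  seg 1: up by d10 = 12/5 → (0, 12/5)
  seg 2: down by d8 = 49/5 → (0, -37/5)
  seg 3: right by d6 = -1/20 → (-1/20, -37/5)
  seg 4: down by d5 = 4/5 → (-1/20, -41/5)
  seg 5: down by d10 = 12/5 → (-1/20, -53/5)
  seg 6: down by d1 = 3/4 → (-1/20, -227/20)
  seg 7: right by d4 = 5/2 → (49/20, -227/20)
  seg 8: down by d5 = 4/5 → (49/20, -243/20)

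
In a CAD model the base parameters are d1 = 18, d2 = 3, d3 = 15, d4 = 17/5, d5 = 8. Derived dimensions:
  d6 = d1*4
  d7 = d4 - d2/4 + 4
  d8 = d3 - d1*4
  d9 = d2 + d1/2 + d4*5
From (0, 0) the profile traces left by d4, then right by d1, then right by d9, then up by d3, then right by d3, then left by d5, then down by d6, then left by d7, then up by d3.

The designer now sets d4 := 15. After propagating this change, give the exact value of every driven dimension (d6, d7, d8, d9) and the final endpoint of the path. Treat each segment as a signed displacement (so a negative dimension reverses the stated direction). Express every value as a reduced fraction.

Apply edit: d4 := 15
  d6 = d1*4 = 72
  d7 = d4 - d2/4 + 4 = 73/4
  d8 = d3 - d1*4 = -57
  d9 = d2 + d1/2 + d4*5 = 87
Walk from origin (0, 0):
  seg 1: left by d4 = 15 → (-15, 0)
  seg 2: right by d1 = 18 → (3, 0)
  seg 3: right by d9 = 87 → (90, 0)
  seg 4: up by d3 = 15 → (90, 15)
  seg 5: right by d3 = 15 → (105, 15)
  seg 6: left by d5 = 8 → (97, 15)
  seg 7: down by d6 = 72 → (97, -57)
  seg 8: left by d7 = 73/4 → (315/4, -57)
  seg 9: up by d3 = 15 → (315/4, -42)

d6 = 72
d7 = 73/4
d8 = -57
d9 = 87
endpoint = (315/4, -42)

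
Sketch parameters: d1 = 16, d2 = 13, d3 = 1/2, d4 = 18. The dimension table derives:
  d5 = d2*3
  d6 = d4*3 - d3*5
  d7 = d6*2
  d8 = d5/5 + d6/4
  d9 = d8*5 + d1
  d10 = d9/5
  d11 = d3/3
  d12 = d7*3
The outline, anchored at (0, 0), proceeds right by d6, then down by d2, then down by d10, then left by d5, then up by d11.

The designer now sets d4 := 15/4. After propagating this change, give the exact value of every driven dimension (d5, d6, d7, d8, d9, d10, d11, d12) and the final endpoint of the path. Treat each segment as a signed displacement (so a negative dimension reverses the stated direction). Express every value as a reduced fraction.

d5 = 39
d6 = 35/4
d7 = 35/2
d8 = 799/80
d9 = 1055/16
d10 = 211/16
d11 = 1/6
d12 = 105/2
endpoint = (-121/4, -1249/48)

Apply edit: d4 := 15/4
  d5 = d2*3 = 39
  d6 = d4*3 - d3*5 = 35/4
  d7 = d6*2 = 35/2
  d8 = d5/5 + d6/4 = 799/80
  d9 = d8*5 + d1 = 1055/16
  d10 = d9/5 = 211/16
  d11 = d3/3 = 1/6
  d12 = d7*3 = 105/2
Walk from origin (0, 0):
  seg 1: right by d6 = 35/4 → (35/4, 0)
  seg 2: down by d2 = 13 → (35/4, -13)
  seg 3: down by d10 = 211/16 → (35/4, -419/16)
  seg 4: left by d5 = 39 → (-121/4, -419/16)
  seg 5: up by d11 = 1/6 → (-121/4, -1249/48)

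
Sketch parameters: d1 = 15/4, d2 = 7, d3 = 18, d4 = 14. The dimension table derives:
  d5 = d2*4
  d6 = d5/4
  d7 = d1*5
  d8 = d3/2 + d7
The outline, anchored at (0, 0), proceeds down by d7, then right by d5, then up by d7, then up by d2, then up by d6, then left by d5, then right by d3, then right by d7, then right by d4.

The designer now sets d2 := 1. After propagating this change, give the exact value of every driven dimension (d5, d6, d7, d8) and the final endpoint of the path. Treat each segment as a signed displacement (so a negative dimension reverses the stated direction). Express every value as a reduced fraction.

Apply edit: d2 := 1
  d5 = d2*4 = 4
  d6 = d5/4 = 1
  d7 = d1*5 = 75/4
  d8 = d3/2 + d7 = 111/4
Walk from origin (0, 0):
  seg 1: down by d7 = 75/4 → (0, -75/4)
  seg 2: right by d5 = 4 → (4, -75/4)
  seg 3: up by d7 = 75/4 → (4, 0)
  seg 4: up by d2 = 1 → (4, 1)
  seg 5: up by d6 = 1 → (4, 2)
  seg 6: left by d5 = 4 → (0, 2)
  seg 7: right by d3 = 18 → (18, 2)
  seg 8: right by d7 = 75/4 → (147/4, 2)
  seg 9: right by d4 = 14 → (203/4, 2)

d5 = 4
d6 = 1
d7 = 75/4
d8 = 111/4
endpoint = (203/4, 2)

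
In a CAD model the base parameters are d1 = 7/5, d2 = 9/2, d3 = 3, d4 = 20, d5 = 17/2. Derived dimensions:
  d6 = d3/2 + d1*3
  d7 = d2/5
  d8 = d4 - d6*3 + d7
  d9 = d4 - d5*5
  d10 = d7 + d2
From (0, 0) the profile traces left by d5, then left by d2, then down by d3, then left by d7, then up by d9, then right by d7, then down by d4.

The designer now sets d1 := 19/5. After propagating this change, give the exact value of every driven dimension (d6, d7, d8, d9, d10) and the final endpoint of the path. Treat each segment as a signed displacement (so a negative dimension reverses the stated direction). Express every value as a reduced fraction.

d6 = 129/10
d7 = 9/10
d8 = -89/5
d9 = -45/2
d10 = 27/5
endpoint = (-13, -91/2)

Apply edit: d1 := 19/5
  d6 = d3/2 + d1*3 = 129/10
  d7 = d2/5 = 9/10
  d8 = d4 - d6*3 + d7 = -89/5
  d9 = d4 - d5*5 = -45/2
  d10 = d7 + d2 = 27/5
Walk from origin (0, 0):
  seg 1: left by d5 = 17/2 → (-17/2, 0)
  seg 2: left by d2 = 9/2 → (-13, 0)
  seg 3: down by d3 = 3 → (-13, -3)
  seg 4: left by d7 = 9/10 → (-139/10, -3)
  seg 5: up by d9 = -45/2 → (-139/10, -51/2)
  seg 6: right by d7 = 9/10 → (-13, -51/2)
  seg 7: down by d4 = 20 → (-13, -91/2)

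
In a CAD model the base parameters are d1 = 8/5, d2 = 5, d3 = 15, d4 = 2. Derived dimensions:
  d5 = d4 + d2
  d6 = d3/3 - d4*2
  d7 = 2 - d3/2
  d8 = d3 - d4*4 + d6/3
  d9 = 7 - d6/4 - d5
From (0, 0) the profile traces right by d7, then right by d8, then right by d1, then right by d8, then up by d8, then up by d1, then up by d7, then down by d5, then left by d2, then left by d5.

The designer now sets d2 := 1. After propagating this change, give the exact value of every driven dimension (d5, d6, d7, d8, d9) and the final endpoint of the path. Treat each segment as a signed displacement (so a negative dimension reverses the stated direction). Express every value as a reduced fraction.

Apply edit: d2 := 1
  d5 = d4 + d2 = 3
  d6 = d3/3 - d4*2 = 1
  d7 = 2 - d3/2 = -11/2
  d8 = d3 - d4*4 + d6/3 = 22/3
  d9 = 7 - d6/4 - d5 = 15/4
Walk from origin (0, 0):
  seg 1: right by d7 = -11/2 → (-11/2, 0)
  seg 2: right by d8 = 22/3 → (11/6, 0)
  seg 3: right by d1 = 8/5 → (103/30, 0)
  seg 4: right by d8 = 22/3 → (323/30, 0)
  seg 5: up by d8 = 22/3 → (323/30, 22/3)
  seg 6: up by d1 = 8/5 → (323/30, 134/15)
  seg 7: up by d7 = -11/2 → (323/30, 103/30)
  seg 8: down by d5 = 3 → (323/30, 13/30)
  seg 9: left by d2 = 1 → (293/30, 13/30)
  seg 10: left by d5 = 3 → (203/30, 13/30)

d5 = 3
d6 = 1
d7 = -11/2
d8 = 22/3
d9 = 15/4
endpoint = (203/30, 13/30)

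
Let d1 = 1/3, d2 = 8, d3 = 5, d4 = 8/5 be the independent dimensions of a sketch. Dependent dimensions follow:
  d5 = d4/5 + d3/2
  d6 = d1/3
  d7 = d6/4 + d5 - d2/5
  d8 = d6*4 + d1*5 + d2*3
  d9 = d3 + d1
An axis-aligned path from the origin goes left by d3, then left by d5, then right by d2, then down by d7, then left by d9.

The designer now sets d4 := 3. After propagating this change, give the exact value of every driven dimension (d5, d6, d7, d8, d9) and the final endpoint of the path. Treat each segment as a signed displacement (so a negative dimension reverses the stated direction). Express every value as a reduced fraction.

d5 = 31/10
d6 = 1/9
d7 = 55/36
d8 = 235/9
d9 = 16/3
endpoint = (-163/30, -55/36)

Apply edit: d4 := 3
  d5 = d4/5 + d3/2 = 31/10
  d6 = d1/3 = 1/9
  d7 = d6/4 + d5 - d2/5 = 55/36
  d8 = d6*4 + d1*5 + d2*3 = 235/9
  d9 = d3 + d1 = 16/3
Walk from origin (0, 0):
  seg 1: left by d3 = 5 → (-5, 0)
  seg 2: left by d5 = 31/10 → (-81/10, 0)
  seg 3: right by d2 = 8 → (-1/10, 0)
  seg 4: down by d7 = 55/36 → (-1/10, -55/36)
  seg 5: left by d9 = 16/3 → (-163/30, -55/36)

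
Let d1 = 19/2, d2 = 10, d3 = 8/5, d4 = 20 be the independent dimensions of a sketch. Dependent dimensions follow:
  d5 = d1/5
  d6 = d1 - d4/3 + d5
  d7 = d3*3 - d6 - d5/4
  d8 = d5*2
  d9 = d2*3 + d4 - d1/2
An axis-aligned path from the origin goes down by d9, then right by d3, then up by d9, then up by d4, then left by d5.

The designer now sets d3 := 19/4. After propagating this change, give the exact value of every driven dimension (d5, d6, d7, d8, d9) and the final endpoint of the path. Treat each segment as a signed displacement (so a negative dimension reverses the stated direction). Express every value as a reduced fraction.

Apply edit: d3 := 19/4
  d5 = d1/5 = 19/10
  d6 = d1 - d4/3 + d5 = 71/15
  d7 = d3*3 - d6 - d5/4 = 217/24
  d8 = d5*2 = 19/5
  d9 = d2*3 + d4 - d1/2 = 181/4
Walk from origin (0, 0):
  seg 1: down by d9 = 181/4 → (0, -181/4)
  seg 2: right by d3 = 19/4 → (19/4, -181/4)
  seg 3: up by d9 = 181/4 → (19/4, 0)
  seg 4: up by d4 = 20 → (19/4, 20)
  seg 5: left by d5 = 19/10 → (57/20, 20)

d5 = 19/10
d6 = 71/15
d7 = 217/24
d8 = 19/5
d9 = 181/4
endpoint = (57/20, 20)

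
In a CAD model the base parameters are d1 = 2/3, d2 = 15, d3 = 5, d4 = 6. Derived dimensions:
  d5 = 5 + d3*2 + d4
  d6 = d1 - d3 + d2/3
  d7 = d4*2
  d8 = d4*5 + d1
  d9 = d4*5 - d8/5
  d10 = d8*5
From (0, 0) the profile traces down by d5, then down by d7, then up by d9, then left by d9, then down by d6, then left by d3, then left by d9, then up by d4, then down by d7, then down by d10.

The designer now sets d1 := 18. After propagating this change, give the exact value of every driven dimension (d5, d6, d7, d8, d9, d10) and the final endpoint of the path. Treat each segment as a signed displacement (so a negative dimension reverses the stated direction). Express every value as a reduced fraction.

Apply edit: d1 := 18
  d5 = 5 + d3*2 + d4 = 21
  d6 = d1 - d3 + d2/3 = 18
  d7 = d4*2 = 12
  d8 = d4*5 + d1 = 48
  d9 = d4*5 - d8/5 = 102/5
  d10 = d8*5 = 240
Walk from origin (0, 0):
  seg 1: down by d5 = 21 → (0, -21)
  seg 2: down by d7 = 12 → (0, -33)
  seg 3: up by d9 = 102/5 → (0, -63/5)
  seg 4: left by d9 = 102/5 → (-102/5, -63/5)
  seg 5: down by d6 = 18 → (-102/5, -153/5)
  seg 6: left by d3 = 5 → (-127/5, -153/5)
  seg 7: left by d9 = 102/5 → (-229/5, -153/5)
  seg 8: up by d4 = 6 → (-229/5, -123/5)
  seg 9: down by d7 = 12 → (-229/5, -183/5)
  seg 10: down by d10 = 240 → (-229/5, -1383/5)

d5 = 21
d6 = 18
d7 = 12
d8 = 48
d9 = 102/5
d10 = 240
endpoint = (-229/5, -1383/5)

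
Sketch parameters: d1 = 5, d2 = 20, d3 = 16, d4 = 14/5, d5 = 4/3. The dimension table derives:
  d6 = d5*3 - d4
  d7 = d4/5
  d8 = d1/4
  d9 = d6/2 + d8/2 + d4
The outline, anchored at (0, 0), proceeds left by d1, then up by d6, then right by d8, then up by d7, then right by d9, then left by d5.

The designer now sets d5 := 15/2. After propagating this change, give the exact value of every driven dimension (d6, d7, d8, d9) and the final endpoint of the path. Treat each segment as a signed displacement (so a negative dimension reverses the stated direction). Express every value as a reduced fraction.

Apply edit: d5 := 15/2
  d6 = d5*3 - d4 = 197/10
  d7 = d4/5 = 14/25
  d8 = d1/4 = 5/4
  d9 = d6/2 + d8/2 + d4 = 531/40
Walk from origin (0, 0):
  seg 1: left by d1 = 5 → (-5, 0)
  seg 2: up by d6 = 197/10 → (-5, 197/10)
  seg 3: right by d8 = 5/4 → (-15/4, 197/10)
  seg 4: up by d7 = 14/25 → (-15/4, 1013/50)
  seg 5: right by d9 = 531/40 → (381/40, 1013/50)
  seg 6: left by d5 = 15/2 → (81/40, 1013/50)

d6 = 197/10
d7 = 14/25
d8 = 5/4
d9 = 531/40
endpoint = (81/40, 1013/50)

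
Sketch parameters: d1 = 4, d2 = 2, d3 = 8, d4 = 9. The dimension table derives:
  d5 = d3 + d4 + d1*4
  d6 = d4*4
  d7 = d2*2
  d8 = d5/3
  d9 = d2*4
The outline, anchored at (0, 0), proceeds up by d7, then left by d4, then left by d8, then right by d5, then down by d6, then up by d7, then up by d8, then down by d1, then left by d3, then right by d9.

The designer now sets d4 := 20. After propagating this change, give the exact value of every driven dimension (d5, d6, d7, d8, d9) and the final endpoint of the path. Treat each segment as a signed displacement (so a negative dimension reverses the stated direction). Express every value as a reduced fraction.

d5 = 44
d6 = 80
d7 = 4
d8 = 44/3
d9 = 8
endpoint = (28/3, -184/3)

Apply edit: d4 := 20
  d5 = d3 + d4 + d1*4 = 44
  d6 = d4*4 = 80
  d7 = d2*2 = 4
  d8 = d5/3 = 44/3
  d9 = d2*4 = 8
Walk from origin (0, 0):
  seg 1: up by d7 = 4 → (0, 4)
  seg 2: left by d4 = 20 → (-20, 4)
  seg 3: left by d8 = 44/3 → (-104/3, 4)
  seg 4: right by d5 = 44 → (28/3, 4)
  seg 5: down by d6 = 80 → (28/3, -76)
  seg 6: up by d7 = 4 → (28/3, -72)
  seg 7: up by d8 = 44/3 → (28/3, -172/3)
  seg 8: down by d1 = 4 → (28/3, -184/3)
  seg 9: left by d3 = 8 → (4/3, -184/3)
  seg 10: right by d9 = 8 → (28/3, -184/3)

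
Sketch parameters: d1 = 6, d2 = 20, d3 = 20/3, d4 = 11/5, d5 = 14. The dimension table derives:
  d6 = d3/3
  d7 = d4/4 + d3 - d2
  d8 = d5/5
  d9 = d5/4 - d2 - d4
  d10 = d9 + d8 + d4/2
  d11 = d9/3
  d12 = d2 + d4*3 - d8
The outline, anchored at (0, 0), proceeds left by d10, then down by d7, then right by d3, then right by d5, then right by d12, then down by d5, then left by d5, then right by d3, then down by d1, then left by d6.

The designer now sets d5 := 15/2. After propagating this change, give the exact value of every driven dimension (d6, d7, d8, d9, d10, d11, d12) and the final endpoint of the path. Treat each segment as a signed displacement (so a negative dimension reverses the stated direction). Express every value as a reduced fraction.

d6 = 20/9
d7 = -767/60
d8 = 3/2
d9 = -813/40
d10 = -709/40
d11 = -271/40
d12 = 251/10
endpoint = (19417/360, -43/60)

Apply edit: d5 := 15/2
  d6 = d3/3 = 20/9
  d7 = d4/4 + d3 - d2 = -767/60
  d8 = d5/5 = 3/2
  d9 = d5/4 - d2 - d4 = -813/40
  d10 = d9 + d8 + d4/2 = -709/40
  d11 = d9/3 = -271/40
  d12 = d2 + d4*3 - d8 = 251/10
Walk from origin (0, 0):
  seg 1: left by d10 = -709/40 → (709/40, 0)
  seg 2: down by d7 = -767/60 → (709/40, 767/60)
  seg 3: right by d3 = 20/3 → (2927/120, 767/60)
  seg 4: right by d5 = 15/2 → (3827/120, 767/60)
  seg 5: right by d12 = 251/10 → (6839/120, 767/60)
  seg 6: down by d5 = 15/2 → (6839/120, 317/60)
  seg 7: left by d5 = 15/2 → (5939/120, 317/60)
  seg 8: right by d3 = 20/3 → (6739/120, 317/60)
  seg 9: down by d1 = 6 → (6739/120, -43/60)
  seg 10: left by d6 = 20/9 → (19417/360, -43/60)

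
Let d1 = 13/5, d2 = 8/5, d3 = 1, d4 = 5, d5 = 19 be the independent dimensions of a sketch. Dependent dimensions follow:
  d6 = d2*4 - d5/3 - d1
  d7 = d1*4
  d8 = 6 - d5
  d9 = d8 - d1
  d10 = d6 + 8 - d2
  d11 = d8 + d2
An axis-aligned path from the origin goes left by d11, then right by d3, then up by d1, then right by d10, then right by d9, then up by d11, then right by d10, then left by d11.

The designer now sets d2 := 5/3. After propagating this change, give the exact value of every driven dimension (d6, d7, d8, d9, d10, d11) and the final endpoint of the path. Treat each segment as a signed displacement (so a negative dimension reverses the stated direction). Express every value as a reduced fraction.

d6 = -34/15
d7 = 52/5
d8 = -13
d9 = -78/5
d10 = 61/15
d11 = -34/3
endpoint = (81/5, -131/15)

Apply edit: d2 := 5/3
  d6 = d2*4 - d5/3 - d1 = -34/15
  d7 = d1*4 = 52/5
  d8 = 6 - d5 = -13
  d9 = d8 - d1 = -78/5
  d10 = d6 + 8 - d2 = 61/15
  d11 = d8 + d2 = -34/3
Walk from origin (0, 0):
  seg 1: left by d11 = -34/3 → (34/3, 0)
  seg 2: right by d3 = 1 → (37/3, 0)
  seg 3: up by d1 = 13/5 → (37/3, 13/5)
  seg 4: right by d10 = 61/15 → (82/5, 13/5)
  seg 5: right by d9 = -78/5 → (4/5, 13/5)
  seg 6: up by d11 = -34/3 → (4/5, -131/15)
  seg 7: right by d10 = 61/15 → (73/15, -131/15)
  seg 8: left by d11 = -34/3 → (81/5, -131/15)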